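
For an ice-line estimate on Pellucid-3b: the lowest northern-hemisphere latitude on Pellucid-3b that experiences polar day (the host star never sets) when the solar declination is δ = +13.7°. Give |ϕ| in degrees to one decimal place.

Polar day requires cos h₀ = −tan ϕ tan δ ≤ −1, i.e. tan ϕ tan δ ≥ 1.
The boundary is |tan ϕ| · |tan δ| = 1, so |ϕ| = 90° − |δ| = 90° − 13.7° = 76.3° in the northern hemisphere.

|ϕ| = 76.3°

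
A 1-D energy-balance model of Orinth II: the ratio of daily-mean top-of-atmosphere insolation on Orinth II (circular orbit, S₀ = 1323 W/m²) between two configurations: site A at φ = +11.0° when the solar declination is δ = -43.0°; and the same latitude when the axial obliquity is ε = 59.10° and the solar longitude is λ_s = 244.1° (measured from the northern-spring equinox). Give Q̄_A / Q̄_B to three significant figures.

Q̄_A / Q̄_B ≈ 1.28

— Configuration A (φ=+11.0°):
cos H₀ = −tan(+11.0°) tan(-43.000°) = 0.1813, H₀ = 1.3885 rad.
Bracket: H₀ sin φ sin δ + cos φ cos δ sin H₀ = 1.3885×0.19081×-0.68200 + 0.98163×0.73135×0.98343 = -0.180689 + 0.706019 = 0.525330.
Q̄ = (S₀/π) × [bracket] = (1323/π) × 0.525330 = 221.23 W/m².
— Configuration B (φ=+11.0°):
Solar declination: sin δ = sin ε · sin λ_s = sin 59.10° × sin 244.1° = -0.77188, so δ = -50.523°.
cos H₀ = −tan(+11.0°) tan(-50.523°) = 0.2360, H₀ = 1.3326 rad.
Bracket: H₀ sin φ sin δ + cos φ cos δ sin H₀ = 1.3326×0.19081×-0.77188 + 0.98163×0.63577×0.97175 = -0.196269 + 0.606460 = 0.410191.
Q̄ = (S₀/π) × [bracket] = (1323/π) × 0.410191 = 172.74 W/m².
Ratio Q̄_A / Q̄_B = 221.23 / 172.74 = 1.281.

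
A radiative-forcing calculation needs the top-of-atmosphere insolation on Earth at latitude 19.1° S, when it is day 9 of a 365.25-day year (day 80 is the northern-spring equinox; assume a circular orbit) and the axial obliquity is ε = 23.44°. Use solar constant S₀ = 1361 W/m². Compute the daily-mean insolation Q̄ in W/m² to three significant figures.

Q̄ ≈ 467 W/m²

Solar longitude: λ_s = 360° × (9 − 80)/365.25 = -69.979°, i.e. -69.979° + 360° = 290.021°.
sin δ = sin 23.44° × sin 290.021° = -0.37375, so δ = -21.947°.
cos H₀ = −tan(-19.1°) tan(-21.947°) = -0.1395, H₀ = 1.7108 rad.
Bracket: H₀ sin φ sin δ + cos φ cos δ sin H₀ = 1.7108×-0.32722×-0.37375 + 0.94495×0.92753×0.99022 = 0.209228 + 0.867898 = 1.077126.
Q̄ = (S₀/π) × [bracket] = (1361/π) × 1.077126 = 466.6 W/m².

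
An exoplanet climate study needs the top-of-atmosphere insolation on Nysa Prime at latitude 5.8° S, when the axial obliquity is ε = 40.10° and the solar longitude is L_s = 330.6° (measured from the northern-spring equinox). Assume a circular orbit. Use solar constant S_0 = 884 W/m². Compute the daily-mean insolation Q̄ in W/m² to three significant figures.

Q̄ ≈ 280 W/m²

Solar declination: sin δ = sin ε · sin L_s = sin 40.10° × sin 330.6° = -0.31620, so δ = -18.433°.
cos h₀ = −tan(-5.8°) tan(-18.433°) = -0.0339, h₀ = 1.6047 rad.
Bracket: h₀ sin ϕ sin δ + cos ϕ cos δ sin h₀ = 1.6047×-0.10106×-0.31620 + 0.99488×0.94869×0.99943 = 0.051278 + 0.943295 = 0.994573.
Q̄ = (S_0/π) × [bracket] = (884/π) × 0.994573 = 279.9 W/m².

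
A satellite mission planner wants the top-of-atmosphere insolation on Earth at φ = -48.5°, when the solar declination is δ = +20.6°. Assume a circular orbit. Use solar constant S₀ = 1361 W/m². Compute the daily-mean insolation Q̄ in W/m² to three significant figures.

Q̄ ≈ 114 W/m²

cos H₀ = −tan(-48.5°) tan(+20.600°) = 0.4248, H₀ = 1.1320 rad.
Bracket: H₀ sin φ sin δ + cos φ cos δ sin H₀ = 1.1320×-0.74896×0.35184 + 0.66262×0.93606×0.90526 = -0.298298 + 0.561489 = 0.263191.
Q̄ = (S₀/π) × [bracket] = (1361/π) × 0.263191 = 114.0 W/m².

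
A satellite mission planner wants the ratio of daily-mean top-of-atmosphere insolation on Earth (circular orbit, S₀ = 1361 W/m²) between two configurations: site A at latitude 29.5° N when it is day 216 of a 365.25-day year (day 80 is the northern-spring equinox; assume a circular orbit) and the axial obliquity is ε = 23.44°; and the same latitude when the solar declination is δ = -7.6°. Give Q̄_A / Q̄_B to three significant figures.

Q̄_A / Q̄_B ≈ 1.40

— Configuration A (φ=+29.5°):
Solar longitude: λ_s = 360° × (216 − 80)/365.25 = 134.045°.
sin δ = sin 23.44° × sin 134.045° = 0.28593, so δ = +16.614°.
cos H₀ = −tan(+29.5°) tan(+16.614°) = -0.1688, H₀ = 1.7404 rad.
Bracket: H₀ sin φ sin δ + cos φ cos δ sin H₀ = 1.7404×0.49242×0.28593 + 0.87036×0.95825×0.98565 = 0.245044 + 0.822054 = 1.067098.
Q̄ = (S₀/π) × [bracket] = (1361/π) × 1.067098 = 462.29 W/m².
— Configuration B (φ=+29.5°):
cos H₀ = −tan(+29.5°) tan(-7.600°) = 0.0755, H₀ = 1.4952 rad.
Bracket: H₀ sin φ sin δ + cos φ cos δ sin H₀ = 1.4952×0.49242×-0.13226 + 0.87036×0.99122×0.99715 = -0.097379 + 0.860259 = 0.762880.
Q̄ = (S₀/π) × [bracket] = (1361/π) × 0.762880 = 330.49 W/m².
Ratio Q̄_A / Q̄_B = 462.29 / 330.49 = 1.399.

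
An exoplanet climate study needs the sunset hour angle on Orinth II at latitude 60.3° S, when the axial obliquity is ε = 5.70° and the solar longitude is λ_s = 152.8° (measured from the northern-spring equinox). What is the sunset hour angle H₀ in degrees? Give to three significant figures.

H₀ = 85.4°

Solar declination: sin δ = sin ε · sin λ_s = sin 5.70° × sin 152.8° = 0.04540, so δ = +2.602°.
cos H₀ = −tan φ · tan δ = −tan(-60.3°) × tan(+2.602°) = 0.0797, so H₀ = 1.4910 rad = 85.43°.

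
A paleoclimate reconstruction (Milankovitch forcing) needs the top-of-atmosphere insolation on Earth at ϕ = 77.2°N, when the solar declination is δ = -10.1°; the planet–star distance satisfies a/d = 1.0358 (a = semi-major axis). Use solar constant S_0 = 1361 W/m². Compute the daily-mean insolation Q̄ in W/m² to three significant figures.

cos h₀ = −tan(+77.2°) tan(-10.100°) = 0.7840, h₀ = 0.6697 rad.
Bracket: h₀ sin ϕ sin δ + cos ϕ cos δ sin h₀ = 0.6697×0.97515×-0.17537 + 0.22155×0.98450×0.62072 = -0.114527 + 0.135389 = 0.020862.
Inverse-square distance factor (a/d)² = 1.0358² = 1.072882.
Q̄ = (S_0/π) × 1.072882 × [bracket] = (1361/π) × 1.072882 × 0.020862 = 9.697 W/m².

Q̄ ≈ 9.70 W/m²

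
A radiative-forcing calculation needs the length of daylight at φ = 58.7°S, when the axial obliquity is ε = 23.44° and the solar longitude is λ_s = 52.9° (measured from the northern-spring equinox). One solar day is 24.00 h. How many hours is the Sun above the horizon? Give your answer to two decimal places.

7.55 h

Solar declination: sin δ = sin ε · sin λ_s = sin 23.44° × sin 52.9° = 0.31727, so δ = +18.498°.
cos H₀ = −tan φ · tan δ = −tan(-58.7°) × tan(+18.498°) = 0.5502, so H₀ = 0.9881 rad = 56.62°.
Daylight = 2H₀/(2π) × 24.00 h = (0.9881/π) × 24.00 = 7.55 h.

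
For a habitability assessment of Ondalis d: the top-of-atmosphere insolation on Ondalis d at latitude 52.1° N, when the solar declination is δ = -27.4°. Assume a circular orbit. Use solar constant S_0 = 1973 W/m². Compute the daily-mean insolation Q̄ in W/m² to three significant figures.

Q̄ ≈ 63.5 W/m²

cos h₀ = −tan(+52.1°) tan(-27.400°) = 0.6659, h₀ = 0.8422 rad.
Bracket: h₀ sin ϕ sin δ + cos ϕ cos δ sin h₀ = 0.8422×0.78908×-0.46020 + 0.61429×0.88782×0.74608 = -0.305832 + 0.406896 = 0.101064.
Q̄ = (S_0/π) × [bracket] = (1973/π) × 0.101064 = 63.47 W/m².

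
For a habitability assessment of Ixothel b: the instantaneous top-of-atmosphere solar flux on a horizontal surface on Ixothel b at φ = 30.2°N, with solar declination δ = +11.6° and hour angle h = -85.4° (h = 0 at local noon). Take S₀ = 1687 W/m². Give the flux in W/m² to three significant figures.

cos θ_z = sin φ sin δ + cos φ cos δ cos h = 0.101146 + 0.067898 = 0.169044.
Flux = S₀ · cos θ_z = 1687 × 0.169044 = 285.2 W/m².

285 W/m²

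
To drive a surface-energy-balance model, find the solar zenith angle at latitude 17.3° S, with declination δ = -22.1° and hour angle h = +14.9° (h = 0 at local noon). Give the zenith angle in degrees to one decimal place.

θ_z = 14.8°

cos θ_z = sin φ sin δ + cos φ cos δ cos h = 0.111880 + 0.854869 = 0.966749.
θ_z = arccos(0.966749) = 14.8°.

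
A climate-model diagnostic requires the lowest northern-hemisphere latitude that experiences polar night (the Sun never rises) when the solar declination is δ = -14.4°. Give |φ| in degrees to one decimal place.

Polar night requires cos H₀ = −tan φ tan δ ≥ 1, i.e. tan φ tan δ ≤ −1.
The boundary is |tan φ| · |tan δ| = 1, so |φ| = 90° − |δ| = 90° − 14.4° = 75.6° in the northern hemisphere.

|φ| = 75.6°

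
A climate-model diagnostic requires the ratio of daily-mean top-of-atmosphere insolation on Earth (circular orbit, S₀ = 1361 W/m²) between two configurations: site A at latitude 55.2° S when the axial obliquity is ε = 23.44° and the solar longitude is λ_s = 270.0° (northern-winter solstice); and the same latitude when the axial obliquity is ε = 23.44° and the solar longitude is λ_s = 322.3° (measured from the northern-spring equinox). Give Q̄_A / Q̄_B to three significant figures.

— Configuration A (φ=-55.2°):
Solar declination: sin δ = sin ε · sin λ_s = sin 23.44° × sin 270.0° = -0.39779, so δ = -23.440°.
cos H₀ = −tan(-55.2°) tan(-23.440°) = -0.6238, H₀ = 2.2444 rad.
Bracket: H₀ sin φ sin δ + cos φ cos δ sin H₀ = 2.2444×-0.82115×-0.39779 + 0.57071×0.91748×0.78157 = 0.733123 + 0.409242 = 1.142365.
Q̄ = (S₀/π) × [bracket] = (1361/π) × 1.142365 = 494.90 W/m².
— Configuration B (φ=-55.2°):
Solar declination: sin δ = sin ε · sin λ_s = sin 23.44° × sin 322.3° = -0.24326, so δ = -14.079°.
cos H₀ = −tan(-55.2°) tan(-14.079°) = -0.3608, H₀ = 1.9400 rad.
Bracket: H₀ sin φ sin δ + cos φ cos δ sin H₀ = 1.9400×-0.82115×-0.24326 + 0.57071×0.96996×0.93263 = 0.387521 + 0.516272 = 0.903793.
Q̄ = (S₀/π) × [bracket] = (1361/π) × 0.903793 = 391.54 W/m².
Ratio Q̄_A / Q̄_B = 494.90 / 391.54 = 1.264.

Q̄_A / Q̄_B ≈ 1.26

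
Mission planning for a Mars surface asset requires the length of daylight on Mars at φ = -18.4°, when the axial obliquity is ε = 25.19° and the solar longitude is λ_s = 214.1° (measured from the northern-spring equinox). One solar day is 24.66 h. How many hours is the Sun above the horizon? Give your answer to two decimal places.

12.97 h

Solar declination: sin δ = sin ε · sin λ_s = sin 25.19° × sin 214.1° = -0.23862, so δ = -13.805°.
cos H₀ = −tan φ · tan δ = −tan(-18.4°) × tan(-13.805°) = -0.0817, so H₀ = 1.6526 rad = 94.69°.
Daylight = 2H₀/(2π) × 24.66 h = (1.6526/π) × 24.66 = 12.97 h.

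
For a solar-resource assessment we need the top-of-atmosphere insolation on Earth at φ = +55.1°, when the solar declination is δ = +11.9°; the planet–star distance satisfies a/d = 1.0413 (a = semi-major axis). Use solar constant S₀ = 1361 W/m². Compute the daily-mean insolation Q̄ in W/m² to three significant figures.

Q̄ ≈ 400 W/m²

cos H₀ = −tan(+55.1°) tan(+11.900°) = -0.3021, H₀ = 1.8777 rad.
Bracket: H₀ sin φ sin δ + cos φ cos δ sin H₀ = 1.8777×0.82015×0.20620 + 0.57215×0.97851×0.95328 = 0.317547 + 0.533698 = 0.851245.
Inverse-square distance factor (a/d)² = 1.0413² = 1.084306.
Q̄ = (S₀/π) × 1.084306 × [bracket] = (1361/π) × 1.084306 × 0.851245 = 399.9 W/m².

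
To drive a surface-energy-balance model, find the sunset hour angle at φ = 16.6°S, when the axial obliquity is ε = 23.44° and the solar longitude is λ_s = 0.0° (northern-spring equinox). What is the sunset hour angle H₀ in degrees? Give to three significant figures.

H₀ = 90.0°

Solar declination: sin δ = sin ε · sin λ_s = sin 23.44° × sin 0.0° = 0.00000, so δ = +0.000°.
cos H₀ = −tan φ · tan δ = −tan(-16.6°) × tan(+0.000°) = 0.0000, so H₀ = 1.5708 rad = 90.00°.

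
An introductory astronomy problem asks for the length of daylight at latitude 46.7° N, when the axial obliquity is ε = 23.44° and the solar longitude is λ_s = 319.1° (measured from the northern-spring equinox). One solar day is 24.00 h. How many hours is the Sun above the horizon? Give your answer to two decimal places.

9.78 h

Solar declination: sin δ = sin ε · sin λ_s = sin 23.44° × sin 319.1° = -0.26045, so δ = -15.097°.
cos H₀ = −tan φ · tan δ = −tan(+46.7°) × tan(-15.097°) = 0.2863, so H₀ = 1.2805 rad = 73.37°.
Daylight = 2H₀/(2π) × 24.00 h = (1.2805/π) × 24.00 = 9.78 h.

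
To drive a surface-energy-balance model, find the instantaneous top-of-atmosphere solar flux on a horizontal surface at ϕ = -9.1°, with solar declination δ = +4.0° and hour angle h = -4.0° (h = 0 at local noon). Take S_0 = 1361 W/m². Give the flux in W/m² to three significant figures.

cos θ_z = sin ϕ sin δ + cos ϕ cos δ cos h = -0.011033 + 0.982609 = 0.971576.
Flux = S_0 · cos θ_z = 1361 × 0.971576 = 1322 W/m².

1.32e+03 W/m²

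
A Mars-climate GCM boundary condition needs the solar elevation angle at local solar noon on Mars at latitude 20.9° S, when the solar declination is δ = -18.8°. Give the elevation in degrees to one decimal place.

At local noon the hour angle is zero, so the zenith angle equals |φ − δ| = |-20.9° − (-18.800°)| = 2.100°.
Elevation = 90° − 2.100° = 87.9°.

87.9°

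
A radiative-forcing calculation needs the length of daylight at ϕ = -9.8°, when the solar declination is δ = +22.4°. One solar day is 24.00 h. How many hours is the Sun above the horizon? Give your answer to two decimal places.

11.46 h

cos h₀ = −tan ϕ · tan δ = −tan(-9.8°) × tan(+22.400°) = 0.0712, so h₀ = 1.4995 rad = 85.92°.
Daylight = 2h₀/(2π) × 24.00 h = (1.4995/π) × 24.00 = 11.46 h.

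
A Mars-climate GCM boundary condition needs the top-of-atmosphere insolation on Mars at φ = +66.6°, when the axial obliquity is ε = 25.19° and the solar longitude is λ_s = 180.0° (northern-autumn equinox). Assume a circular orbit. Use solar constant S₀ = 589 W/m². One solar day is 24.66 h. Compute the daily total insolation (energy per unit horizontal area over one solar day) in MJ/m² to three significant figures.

6.61 MJ/m²

Solar declination: sin δ = sin ε · sin λ_s = sin 25.19° × sin 180.0° = 0.00000, so δ = +0.000°.
cos H₀ = −tan(+66.6°) tan(+0.000°) = -0.0000, H₀ = 1.5708 rad.
Bracket: H₀ sin φ sin δ + cos φ cos δ sin H₀ = 1.5708×0.91775×0.00000 + 0.39715×1.00000×1.00000 = 0.000000 + 0.397150 = 0.397150.
Q̄ = (S₀/π) × [bracket] = (589/π) × 0.397150 = 74.459 W/m².
Daily total = Q̄ × 24.66 h × 3600 s/h = 74.459 × 24.66 × 3600 / 10⁶ = 6.610 MJ/m².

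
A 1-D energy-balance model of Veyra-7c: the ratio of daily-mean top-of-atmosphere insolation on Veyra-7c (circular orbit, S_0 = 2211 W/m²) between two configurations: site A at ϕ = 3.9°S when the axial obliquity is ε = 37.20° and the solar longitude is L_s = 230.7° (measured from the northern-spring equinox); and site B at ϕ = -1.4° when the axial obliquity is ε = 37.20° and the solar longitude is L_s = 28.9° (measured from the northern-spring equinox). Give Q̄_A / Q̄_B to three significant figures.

Q̄_A / Q̄_B ≈ 0.987

— Configuration A (ϕ=-3.9°):
Solar declination: sin δ = sin ε · sin L_s = sin 37.20° × sin 230.7° = -0.46786, so δ = -27.896°.
cos h₀ = −tan(-3.9°) tan(-27.896°) = -0.0361, h₀ = 1.6069 rad.
Bracket: h₀ sin ϕ sin δ + cos ϕ cos δ sin h₀ = 1.6069×-0.06802×-0.46786 + 0.99768×0.88380×0.99935 = 0.051138 + 0.881176 = 0.932314.
Q̄ = (S_0/π) × [bracket] = (2211/π) × 0.932314 = 656.15 W/m².
— Configuration B (ϕ=-1.4°):
Solar declination: sin δ = sin ε · sin L_s = sin 37.20° × sin 28.9° = 0.29219, so δ = +16.989°.
cos h₀ = −tan(-1.4°) tan(+16.989°) = 0.0075, h₀ = 1.5633 rad.
Bracket: h₀ sin ϕ sin δ + cos ϕ cos δ sin h₀ = 1.5633×-0.02443×0.29219 + 0.99970×0.95636×0.99997 = -0.011159 + 0.956044 = 0.944885.
Q̄ = (S_0/π) × [bracket] = (2211/π) × 0.944885 = 664.99 W/m².
Ratio Q̄_A / Q̄_B = 656.15 / 664.99 = 0.9867.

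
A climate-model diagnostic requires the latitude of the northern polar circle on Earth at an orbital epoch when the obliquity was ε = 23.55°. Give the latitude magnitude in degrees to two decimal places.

The polar circle is the lowest latitude that experiences at least one full rotation of continuous daylight at the northern-summer solstice; it lies at |φ| = 90° − ε = 90° − 23.55° = 66.45°.

66.45°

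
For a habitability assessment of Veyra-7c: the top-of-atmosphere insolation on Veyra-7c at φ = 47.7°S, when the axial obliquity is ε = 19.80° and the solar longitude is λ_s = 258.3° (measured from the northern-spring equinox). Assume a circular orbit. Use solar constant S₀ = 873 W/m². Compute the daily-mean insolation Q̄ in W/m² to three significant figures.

Solar declination: sin δ = sin ε · sin λ_s = sin 19.80° × sin 258.3° = -0.33170, so δ = -19.372°.
cos H₀ = −tan(-47.7°) tan(-19.372°) = -0.3864, H₀ = 1.9675 rad.
Bracket: H₀ sin φ sin δ + cos φ cos δ sin H₀ = 1.9675×-0.73963×-0.33170 + 0.67301×0.94338×0.92233 = 0.482697 + 0.585591 = 1.068288.
Q̄ = (S₀/π) × [bracket] = (873/π) × 1.068288 = 296.9 W/m².

Q̄ ≈ 297 W/m²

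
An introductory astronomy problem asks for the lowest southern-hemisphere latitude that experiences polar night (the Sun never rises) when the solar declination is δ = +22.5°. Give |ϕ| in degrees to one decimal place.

Polar night requires cos h₀ = −tan ϕ tan δ ≥ 1, i.e. tan ϕ tan δ ≤ −1.
The boundary is |tan ϕ| · |tan δ| = 1, so |ϕ| = 90° − |δ| = 90° − 22.5° = 67.5° in the southern hemisphere.

|ϕ| = 67.5°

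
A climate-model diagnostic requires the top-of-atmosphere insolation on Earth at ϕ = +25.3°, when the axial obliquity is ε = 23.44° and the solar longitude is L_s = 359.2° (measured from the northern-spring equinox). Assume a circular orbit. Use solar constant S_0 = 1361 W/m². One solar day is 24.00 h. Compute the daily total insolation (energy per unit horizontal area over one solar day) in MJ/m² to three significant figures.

33.7 MJ/m²

Solar declination: sin δ = sin ε · sin L_s = sin 23.44° × sin 359.2° = -0.00555, so δ = -0.318°.
cos h₀ = −tan(+25.3°) tan(-0.318°) = 0.0026, h₀ = 1.5682 rad.
Bracket: h₀ sin ϕ sin δ + cos ϕ cos δ sin h₀ = 1.5682×0.42736×-0.00555 + 0.90408×0.99998×1.00000 = -0.003720 + 0.904062 = 0.900342.
Q̄ = (S_0/π) × [bracket] = (1361/π) × 0.900342 = 390.05 W/m².
Daily total = Q̄ × 24.00 h × 3600 s/h = 390.05 × 24.00 × 3600 / 10⁶ = 33.70 MJ/m².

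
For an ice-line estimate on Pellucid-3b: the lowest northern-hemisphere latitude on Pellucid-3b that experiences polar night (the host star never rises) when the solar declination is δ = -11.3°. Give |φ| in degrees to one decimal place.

Polar night requires cos H₀ = −tan φ tan δ ≥ 1, i.e. tan φ tan δ ≤ −1.
The boundary is |tan φ| · |tan δ| = 1, so |φ| = 90° − |δ| = 90° − 11.3° = 78.7° in the northern hemisphere.

|φ| = 78.7°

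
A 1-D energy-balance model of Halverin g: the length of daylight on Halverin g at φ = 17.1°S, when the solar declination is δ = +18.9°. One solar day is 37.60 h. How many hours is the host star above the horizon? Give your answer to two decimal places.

17.54 h

cos H₀ = −tan φ · tan δ = −tan(-17.1°) × tan(+18.900°) = 0.1053, so H₀ = 1.4653 rad = 83.95°.
Daylight = 2H₀/(2π) × 37.60 h = (1.4653/π) × 37.60 = 17.54 h.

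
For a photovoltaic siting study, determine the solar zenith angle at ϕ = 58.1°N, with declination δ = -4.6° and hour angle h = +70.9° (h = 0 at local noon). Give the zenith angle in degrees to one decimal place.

θ_z = 84.0°

cos θ_z = sin ϕ sin δ + cos ϕ cos δ cos h = -0.068087 + 0.172358 = 0.104271.
θ_z = arccos(0.104271) = 84.0°.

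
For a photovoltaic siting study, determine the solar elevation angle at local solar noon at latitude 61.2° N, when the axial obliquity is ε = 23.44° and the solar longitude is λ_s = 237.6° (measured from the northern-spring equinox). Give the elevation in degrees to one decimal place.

9.2°

Solar declination: sin δ = sin ε · sin λ_s = sin 23.44° × sin 237.6° = -0.33586, so δ = -19.625°.
At local noon the hour angle is zero, so the zenith angle equals |φ − δ| = |+61.2° − (-19.625°)| = 80.825°.
Elevation = 90° − 80.825° = 9.2°.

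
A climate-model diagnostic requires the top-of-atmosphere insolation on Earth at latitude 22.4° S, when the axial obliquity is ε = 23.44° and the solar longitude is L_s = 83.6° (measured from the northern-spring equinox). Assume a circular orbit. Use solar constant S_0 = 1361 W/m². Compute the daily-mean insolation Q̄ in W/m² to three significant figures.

Q̄ ≈ 271 W/m²

Solar declination: sin δ = sin ε · sin L_s = sin 23.44° × sin 83.6° = 0.39531, so δ = +23.285°.
cos h₀ = −tan(-22.4°) tan(+23.285°) = 0.1774, h₀ = 1.3925 rad.
Bracket: h₀ sin ϕ sin δ + cos ϕ cos δ sin h₀ = 1.3925×-0.38107×0.39531 + 0.92455×0.91855×0.98414 = -0.209767 + 0.835776 = 0.626009.
Q̄ = (S_0/π) × [bracket] = (1361/π) × 0.626009 = 271.2 W/m².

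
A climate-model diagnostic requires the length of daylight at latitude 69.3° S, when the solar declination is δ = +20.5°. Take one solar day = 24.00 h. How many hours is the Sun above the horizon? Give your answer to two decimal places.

cos h₀ = −tan ϕ · tan δ = −tan(-69.3°) × tan(+20.500°) = 0.9895, so h₀ = 0.1453 rad = 8.33°.
Daylight = 2h₀/(2π) × 24.00 h = (0.1453/π) × 24.00 = 1.11 h.

1.11 h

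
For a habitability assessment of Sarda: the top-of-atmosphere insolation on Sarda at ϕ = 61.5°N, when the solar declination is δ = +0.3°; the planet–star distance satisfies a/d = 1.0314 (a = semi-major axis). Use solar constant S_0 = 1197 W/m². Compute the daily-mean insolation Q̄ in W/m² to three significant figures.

cos h₀ = −tan(+61.5°) tan(+0.300°) = -0.0096, h₀ = 1.5804 rad.
Bracket: h₀ sin ϕ sin δ + cos ϕ cos δ sin h₀ = 1.5804×0.87882×0.00524 + 0.47716×0.99999×0.99995 = 0.007278 + 0.477131 = 0.484409.
Inverse-square distance factor (a/d)² = 1.0314² = 1.063786.
Q̄ = (S_0/π) × 1.063786 × [bracket] = (1197/π) × 1.063786 × 0.484409 = 196.3 W/m².

Q̄ ≈ 196 W/m²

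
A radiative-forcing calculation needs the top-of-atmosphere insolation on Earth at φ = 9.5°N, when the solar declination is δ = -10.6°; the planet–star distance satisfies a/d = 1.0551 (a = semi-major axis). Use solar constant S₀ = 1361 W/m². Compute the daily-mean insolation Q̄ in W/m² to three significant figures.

Q̄ ≈ 445 W/m²

cos H₀ = −tan(+9.5°) tan(-10.600°) = 0.0313, H₀ = 1.5395 rad.
Bracket: H₀ sin φ sin δ + cos φ cos δ sin H₀ = 1.5395×0.16505×-0.18395 + 0.98629×0.98294×0.99951 = -0.046741 + 0.968989 = 0.922248.
Inverse-square distance factor (a/d)² = 1.0551² = 1.113236.
Q̄ = (S₀/π) × 1.113236 × [bracket] = (1361/π) × 1.113236 × 0.922248 = 444.8 W/m².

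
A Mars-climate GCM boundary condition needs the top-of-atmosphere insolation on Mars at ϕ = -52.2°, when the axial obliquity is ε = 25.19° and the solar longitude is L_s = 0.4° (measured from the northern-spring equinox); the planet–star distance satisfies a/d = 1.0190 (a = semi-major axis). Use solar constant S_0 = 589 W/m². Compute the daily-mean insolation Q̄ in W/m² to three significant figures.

Solar declination: sin δ = sin ε · sin L_s = sin 25.19° × sin 0.4° = 0.00297, so δ = +0.170°.
cos h₀ = −tan(-52.2°) tan(+0.170°) = 0.0038, h₀ = 1.5670 rad.
Bracket: h₀ sin ϕ sin δ + cos ϕ cos δ sin h₀ = 1.5670×-0.79016×0.00297 + 0.61291×1.00000×0.99999 = -0.003677 + 0.612904 = 0.609227.
Inverse-square distance factor (a/d)² = 1.0190² = 1.038361.
Q̄ = (S_0/π) × 1.038361 × [bracket] = (589/π) × 1.038361 × 0.609227 = 118.6 W/m².

Q̄ ≈ 119 W/m²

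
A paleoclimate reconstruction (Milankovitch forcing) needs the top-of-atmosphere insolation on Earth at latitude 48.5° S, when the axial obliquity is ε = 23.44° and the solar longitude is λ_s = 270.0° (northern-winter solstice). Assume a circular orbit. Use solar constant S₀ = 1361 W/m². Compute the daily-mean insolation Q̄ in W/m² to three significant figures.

Q̄ ≈ 498 W/m²

Solar declination: sin δ = sin ε · sin λ_s = sin 23.44° × sin 270.0° = -0.39779, so δ = -23.440°.
cos H₀ = −tan(-48.5°) tan(-23.440°) = -0.4901, H₀ = 2.0830 rad.
Bracket: H₀ sin φ sin δ + cos φ cos δ sin H₀ = 2.0830×-0.74896×-0.39779 + 0.66262×0.91748×0.87169 = 0.620586 + 0.529936 = 1.150522.
Q̄ = (S₀/π) × [bracket] = (1361/π) × 1.150522 = 498.4 W/m².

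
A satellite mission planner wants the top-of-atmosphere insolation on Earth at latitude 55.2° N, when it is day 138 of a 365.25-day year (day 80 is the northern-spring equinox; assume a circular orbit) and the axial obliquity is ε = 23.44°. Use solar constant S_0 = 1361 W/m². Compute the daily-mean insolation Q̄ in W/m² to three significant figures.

Q̄ ≈ 451 W/m²

Solar longitude: L_s = 360° × (138 − 80)/365.25 = 57.166°.
sin δ = sin 23.44° × sin 57.166° = 0.33424, so δ = +19.526°.
cos h₀ = −tan(+55.2°) tan(+19.526°) = -0.5103, h₀ = 2.1063 rad.
Bracket: h₀ sin ϕ sin δ + cos ϕ cos δ sin h₀ = 2.1063×0.82115×0.33424 + 0.57071×0.94249×0.86002 = 0.578098 + 0.462595 = 1.040693.
Q̄ = (S_0/π) × [bracket] = (1361/π) × 1.040693 = 450.8 W/m².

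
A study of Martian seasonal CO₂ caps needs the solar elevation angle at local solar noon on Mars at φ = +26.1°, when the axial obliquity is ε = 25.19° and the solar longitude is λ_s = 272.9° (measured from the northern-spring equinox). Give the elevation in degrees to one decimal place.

Solar declination: sin δ = sin ε · sin λ_s = sin 25.19° × sin 272.9° = -0.42508, so δ = -25.155°.
At local noon the hour angle is zero, so the zenith angle equals |φ − δ| = |+26.1° − (-25.155°)| = 51.255°.
Elevation = 90° − 51.255° = 38.7°.

38.7°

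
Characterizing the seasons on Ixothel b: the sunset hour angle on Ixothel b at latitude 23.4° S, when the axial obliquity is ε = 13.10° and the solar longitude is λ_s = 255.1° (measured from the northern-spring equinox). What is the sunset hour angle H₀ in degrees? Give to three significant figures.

H₀ = 95.6°

Solar declination: sin δ = sin ε · sin λ_s = sin 13.10° × sin 255.1° = -0.21903, so δ = -12.652°.
cos H₀ = −tan φ · tan δ = −tan(-23.4°) × tan(-12.652°) = -0.0971, so H₀ = 1.6681 rad = 95.57°.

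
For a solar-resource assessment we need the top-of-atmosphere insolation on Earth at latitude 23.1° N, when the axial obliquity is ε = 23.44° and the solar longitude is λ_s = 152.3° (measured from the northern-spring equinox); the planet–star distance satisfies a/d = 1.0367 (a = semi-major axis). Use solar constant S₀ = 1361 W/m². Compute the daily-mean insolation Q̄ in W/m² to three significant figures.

Q̄ ≈ 475 W/m²

Solar declination: sin δ = sin ε · sin λ_s = sin 23.44° × sin 152.3° = 0.18491, so δ = +10.656°.
cos H₀ = −tan(+23.1°) tan(+10.656°) = -0.0803, H₀ = 1.6511 rad.
Bracket: H₀ sin φ sin δ + cos φ cos δ sin H₀ = 1.6511×0.39234×0.18491 + 0.91982×0.98276×0.99677 = 0.119783 + 0.901043 = 1.020826.
Inverse-square distance factor (a/d)² = 1.0367² = 1.074747.
Q̄ = (S₀/π) × 1.074747 × [bracket] = (1361/π) × 1.074747 × 1.020826 = 475.3 W/m².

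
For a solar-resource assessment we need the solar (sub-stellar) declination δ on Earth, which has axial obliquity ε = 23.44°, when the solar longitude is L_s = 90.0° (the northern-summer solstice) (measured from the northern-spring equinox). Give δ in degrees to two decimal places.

sin δ = sin ε · sin L_s = sin 23.44° × sin 90.0° = 0.397789.
δ = arcsin(0.397789) = +23.44°.

δ = +23.44°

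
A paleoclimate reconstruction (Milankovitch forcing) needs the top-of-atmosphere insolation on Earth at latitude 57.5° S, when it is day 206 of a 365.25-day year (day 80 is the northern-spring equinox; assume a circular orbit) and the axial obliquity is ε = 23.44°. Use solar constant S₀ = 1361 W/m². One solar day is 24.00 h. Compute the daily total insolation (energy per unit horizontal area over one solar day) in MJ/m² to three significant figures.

5.59 MJ/m²

Solar longitude: λ_s = 360° × (206 − 80)/365.25 = 124.189°.
sin δ = sin 23.44° × sin 124.189° = 0.32905, so δ = +19.211°.
cos H₀ = −tan(-57.5°) tan(+19.211°) = 0.5470, H₀ = 0.9921 rad.
Bracket: H₀ sin φ sin δ + cos φ cos δ sin H₀ = 0.9921×-0.84339×0.32905 + 0.53730×0.94431×0.83716 = -0.275325 + 0.424756 = 0.149431.
Q̄ = (S₀/π) × [bracket] = (1361/π) × 0.149431 = 64.736 W/m².
Daily total = Q̄ × 24.00 h × 3600 s/h = 64.736 × 24.00 × 3600 / 10⁶ = 5.593 MJ/m².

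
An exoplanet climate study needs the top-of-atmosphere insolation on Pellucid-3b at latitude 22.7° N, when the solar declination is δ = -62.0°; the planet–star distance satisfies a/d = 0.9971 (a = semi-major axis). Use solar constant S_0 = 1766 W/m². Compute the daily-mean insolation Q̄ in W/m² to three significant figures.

cos h₀ = −tan(+22.7°) tan(-62.000°) = 0.7867, h₀ = 0.6653 rad.
Bracket: h₀ sin ϕ sin δ + cos ϕ cos δ sin h₀ = 0.6653×0.38591×-0.88295 + 0.92254×0.46947×0.61730 = -0.226694 + 0.267356 = 0.040662.
Inverse-square distance factor (a/d)² = 0.9971² = 0.994208.
Q̄ = (S_0/π) × 0.994208 × [bracket] = (1766/π) × 0.994208 × 0.040662 = 22.73 W/m².

Q̄ ≈ 22.7 W/m²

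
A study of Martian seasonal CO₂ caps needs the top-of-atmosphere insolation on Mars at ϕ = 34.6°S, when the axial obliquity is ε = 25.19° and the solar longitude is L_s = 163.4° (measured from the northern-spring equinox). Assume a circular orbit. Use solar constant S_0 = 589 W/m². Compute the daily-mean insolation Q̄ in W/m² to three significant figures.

Q̄ ≈ 133 W/m²

Solar declination: sin δ = sin ε · sin L_s = sin 25.19° × sin 163.4° = 0.12160, so δ = +6.984°.
cos h₀ = −tan(-34.6°) tan(+6.984°) = 0.0845, h₀ = 1.4862 rad.
Bracket: h₀ sin ϕ sin δ + cos ϕ cos δ sin h₀ = 1.4862×-0.56784×0.12160 + 0.82314×0.99258×0.99642 = -0.102621 + 0.814107 = 0.711486.
Q̄ = (S_0/π) × [bracket] = (589/π) × 0.711486 = 133.4 W/m².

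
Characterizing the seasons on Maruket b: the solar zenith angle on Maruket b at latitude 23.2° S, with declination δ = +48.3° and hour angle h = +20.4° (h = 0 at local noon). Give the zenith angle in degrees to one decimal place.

cos θ_z = sin φ sin δ + cos φ cos δ cos h = -0.294132 + 0.573089 = 0.278957.
θ_z = arccos(0.278957) = 73.8°.

θ_z = 73.8°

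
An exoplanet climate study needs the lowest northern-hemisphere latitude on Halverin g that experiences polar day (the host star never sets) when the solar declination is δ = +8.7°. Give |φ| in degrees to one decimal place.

Polar day requires cos H₀ = −tan φ tan δ ≤ −1, i.e. tan φ tan δ ≥ 1.
The boundary is |tan φ| · |tan δ| = 1, so |φ| = 90° − |δ| = 90° − 8.7° = 81.3° in the northern hemisphere.

|φ| = 81.3°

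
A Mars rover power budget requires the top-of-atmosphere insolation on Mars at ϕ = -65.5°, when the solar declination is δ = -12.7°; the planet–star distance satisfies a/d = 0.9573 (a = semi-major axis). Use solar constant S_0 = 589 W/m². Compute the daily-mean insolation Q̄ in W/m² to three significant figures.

Q̄ ≈ 132 W/m²

cos h₀ = −tan(-65.5°) tan(-12.700°) = -0.4945, h₀ = 2.0881 rad.
Bracket: h₀ sin ϕ sin δ + cos ϕ cos δ sin h₀ = 2.0881×-0.90996×-0.21985 + 0.41469×0.97553×0.86917 = 0.417734 + 0.351616 = 0.769350.
Inverse-square distance factor (a/d)² = 0.9573² = 0.916423.
Q̄ = (S_0/π) × 0.916423 × [bracket] = (589/π) × 0.916423 × 0.769350 = 132.2 W/m².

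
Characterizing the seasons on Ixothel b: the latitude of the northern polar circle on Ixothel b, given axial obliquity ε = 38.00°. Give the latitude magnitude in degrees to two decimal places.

52.00°

The polar circle is the lowest latitude that experiences at least one full rotation of continuous daylight at the northern-summer solstice; it lies at |φ| = 90° − ε = 90° − 38.00° = 52.00°.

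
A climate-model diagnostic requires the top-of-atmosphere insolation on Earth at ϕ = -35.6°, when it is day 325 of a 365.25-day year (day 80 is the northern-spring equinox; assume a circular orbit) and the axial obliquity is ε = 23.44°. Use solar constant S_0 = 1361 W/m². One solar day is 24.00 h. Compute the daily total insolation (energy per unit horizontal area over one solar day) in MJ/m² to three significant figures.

41.5 MJ/m²

Solar longitude: L_s = 360° × (325 − 80)/365.25 = 241.478°.
sin δ = sin 23.44° × sin 241.478° = -0.34951, so δ = -20.457°.
cos h₀ = −tan(-35.6°) tan(-20.457°) = -0.2671, h₀ = 1.8411 rad.
Bracket: h₀ sin ϕ sin δ + cos ϕ cos δ sin h₀ = 1.8411×-0.58212×-0.34951 + 0.81310×0.93693×0.96368 = 0.374584 + 0.734149 = 1.108733.
Q̄ = (S_0/π) × [bracket] = (1361/π) × 1.108733 = 480.33 W/m².
Daily total = Q̄ × 24.00 h × 3600 s/h = 480.33 × 24.00 × 3600 / 10⁶ = 41.50 MJ/m².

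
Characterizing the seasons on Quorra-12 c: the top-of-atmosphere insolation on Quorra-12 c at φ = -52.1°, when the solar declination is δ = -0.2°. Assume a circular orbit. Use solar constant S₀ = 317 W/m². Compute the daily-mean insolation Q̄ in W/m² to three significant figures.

Q̄ ≈ 62.4 W/m²

cos H₀ = −tan(-52.1°) tan(-0.200°) = -0.0045, H₀ = 1.5753 rad.
Bracket: H₀ sin φ sin δ + cos φ cos δ sin H₀ = 1.5753×-0.78908×-0.00349 + 0.61429×0.99999×0.99999 = 0.004338 + 0.614278 = 0.618616.
Q̄ = (S₀/π) × [bracket] = (317/π) × 0.618616 = 62.42 W/m².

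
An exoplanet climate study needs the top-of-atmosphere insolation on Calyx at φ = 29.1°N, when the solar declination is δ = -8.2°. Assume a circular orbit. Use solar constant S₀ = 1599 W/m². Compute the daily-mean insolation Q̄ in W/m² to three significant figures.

Q̄ ≈ 386 W/m²

cos H₀ = −tan(+29.1°) tan(-8.200°) = 0.0802, H₀ = 1.4905 rad.
Bracket: H₀ sin φ sin δ + cos φ cos δ sin H₀ = 1.4905×0.48634×-0.14263 + 0.87377×0.98978×0.99678 = -0.103391 + 0.862055 = 0.758664.
Q̄ = (S₀/π) × [bracket] = (1599/π) × 0.758664 = 386.1 W/m².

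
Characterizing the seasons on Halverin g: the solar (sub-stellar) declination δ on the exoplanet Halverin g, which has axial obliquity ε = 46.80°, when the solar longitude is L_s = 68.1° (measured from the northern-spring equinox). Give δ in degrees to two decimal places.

δ = +42.56°

sin δ = sin ε · sin L_s = sin 46.80° × sin 68.1° = 0.676364.
δ = arcsin(0.676364) = +42.56°.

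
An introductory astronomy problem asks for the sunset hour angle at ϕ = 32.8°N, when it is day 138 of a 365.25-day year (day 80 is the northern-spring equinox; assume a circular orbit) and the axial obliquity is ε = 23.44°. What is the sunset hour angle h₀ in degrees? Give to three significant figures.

h₀ = 103°

Solar longitude: L_s = 360° × (138 − 80)/365.25 = 57.166°.
sin δ = sin 23.44° × sin 57.166° = 0.33424, so δ = +19.526°.
cos h₀ = −tan ϕ · tan δ = −tan(+32.8°) × tan(+19.526°) = -0.2285, so h₀ = 1.8014 rad = 103.21°.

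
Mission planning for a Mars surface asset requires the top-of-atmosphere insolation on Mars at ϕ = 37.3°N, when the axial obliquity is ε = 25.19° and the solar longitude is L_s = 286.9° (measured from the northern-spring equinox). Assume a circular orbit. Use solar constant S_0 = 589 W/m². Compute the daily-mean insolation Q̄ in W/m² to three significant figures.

Solar declination: sin δ = sin ε · sin L_s = sin 25.19° × sin 286.9° = -0.40724, so δ = -24.032°.
cos h₀ = −tan(+37.3°) tan(-24.032°) = 0.3397, h₀ = 1.2242 rad.
Bracket: h₀ sin ϕ sin δ + cos ϕ cos δ sin h₀ = 1.2242×0.60599×-0.40724 + 0.79547×0.91332×0.94054 = -0.302112 + 0.683320 = 0.381208.
Q̄ = (S_0/π) × [bracket] = (589/π) × 0.381208 = 71.47 W/m².

Q̄ ≈ 71.5 W/m²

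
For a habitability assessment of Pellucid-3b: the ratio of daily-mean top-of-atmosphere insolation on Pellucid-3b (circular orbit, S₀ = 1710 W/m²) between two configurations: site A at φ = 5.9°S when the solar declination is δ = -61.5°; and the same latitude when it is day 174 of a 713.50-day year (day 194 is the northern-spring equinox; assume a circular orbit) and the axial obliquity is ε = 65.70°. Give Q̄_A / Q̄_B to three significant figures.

— Configuration A (φ=-5.9°):
cos H₀ = −tan(-5.9°) tan(-61.500°) = -0.1903, H₀ = 1.7623 rad.
Bracket: H₀ sin φ sin δ + cos φ cos δ sin H₀ = 1.7623×-0.10279×-0.87882 + 0.99470×0.47716×0.98172 = 0.159195 + 0.465955 = 0.625150.
Q̄ = (S₀/π) × [bracket] = (1710/π) × 0.625150 = 340.28 W/m².
— Configuration B (φ=-5.9°):
Solar longitude: λ_s = 360° × (174 − 194)/713.50 = -10.091°, i.e. -10.091° + 360° = 349.909°.
sin δ = sin 65.70° × sin 349.909° = -0.15969, so δ = -9.189°.
cos H₀ = −tan(-5.9°) tan(-9.189°) = -0.0167, H₀ = 1.5875 rad.
Bracket: H₀ sin φ sin δ + cos φ cos δ sin H₀ = 1.5875×-0.10279×-0.15969 + 0.99470×0.98717×0.99986 = 0.026058 + 0.981801 = 1.007859.
Q̄ = (S₀/π) × [bracket] = (1710/π) × 1.007859 = 548.59 W/m².
Ratio Q̄_A / Q̄_B = 340.28 / 548.59 = 0.6203.

Q̄_A / Q̄_B ≈ 0.620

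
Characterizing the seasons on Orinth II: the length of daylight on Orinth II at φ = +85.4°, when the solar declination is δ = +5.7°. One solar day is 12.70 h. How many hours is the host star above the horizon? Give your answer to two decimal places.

12.70 h

Sunrise equation: cos H₀ = −tan φ · tan δ = -1.2406 ≤ −1, so the host star never sets (polar day) and H₀ = π.
Daylight = 2H₀/(2π) × 12.70 h = (3.1416/π) × 12.70 = 12.70 h.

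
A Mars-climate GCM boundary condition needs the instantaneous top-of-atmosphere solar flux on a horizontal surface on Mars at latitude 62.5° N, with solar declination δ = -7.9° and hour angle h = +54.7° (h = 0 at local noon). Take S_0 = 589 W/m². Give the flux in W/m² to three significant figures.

83.9 W/m²

cos θ_z = sin ϕ sin δ + cos ϕ cos δ cos h = -0.121915 + 0.264293 = 0.142378.
Flux = S_0 · cos θ_z = 589 × 0.142378 = 83.86 W/m².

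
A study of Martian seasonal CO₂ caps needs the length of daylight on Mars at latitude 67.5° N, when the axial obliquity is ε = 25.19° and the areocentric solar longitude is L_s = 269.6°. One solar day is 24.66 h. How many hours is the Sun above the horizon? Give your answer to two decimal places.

sin δ = sin 25.19° × sin 269.6° = -0.42561, so δ = -25.189°.
cos h₀ = −tan ϕ · tan δ = 1.1355 ≥ 1, so the Sun never rises (polar night) and h₀ = 0.
Daylight = 2h₀/(2π) × 24.66 h = (0.0000/π) × 24.66 = 0.00 h.

0.00 h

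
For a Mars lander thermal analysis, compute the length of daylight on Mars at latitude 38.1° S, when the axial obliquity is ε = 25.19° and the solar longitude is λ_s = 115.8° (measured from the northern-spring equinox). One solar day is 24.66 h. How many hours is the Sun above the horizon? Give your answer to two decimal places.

Solar declination: sin δ = sin ε · sin λ_s = sin 25.19° × sin 115.8° = 0.38319, so δ = +22.532°.
cos H₀ = −tan φ · tan δ = −tan(-38.1°) × tan(+22.532°) = 0.3253, so H₀ = 1.2395 rad = 71.02°.
Daylight = 2H₀/(2π) × 24.66 h = (1.2395/π) × 24.66 = 9.73 h.

9.73 h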